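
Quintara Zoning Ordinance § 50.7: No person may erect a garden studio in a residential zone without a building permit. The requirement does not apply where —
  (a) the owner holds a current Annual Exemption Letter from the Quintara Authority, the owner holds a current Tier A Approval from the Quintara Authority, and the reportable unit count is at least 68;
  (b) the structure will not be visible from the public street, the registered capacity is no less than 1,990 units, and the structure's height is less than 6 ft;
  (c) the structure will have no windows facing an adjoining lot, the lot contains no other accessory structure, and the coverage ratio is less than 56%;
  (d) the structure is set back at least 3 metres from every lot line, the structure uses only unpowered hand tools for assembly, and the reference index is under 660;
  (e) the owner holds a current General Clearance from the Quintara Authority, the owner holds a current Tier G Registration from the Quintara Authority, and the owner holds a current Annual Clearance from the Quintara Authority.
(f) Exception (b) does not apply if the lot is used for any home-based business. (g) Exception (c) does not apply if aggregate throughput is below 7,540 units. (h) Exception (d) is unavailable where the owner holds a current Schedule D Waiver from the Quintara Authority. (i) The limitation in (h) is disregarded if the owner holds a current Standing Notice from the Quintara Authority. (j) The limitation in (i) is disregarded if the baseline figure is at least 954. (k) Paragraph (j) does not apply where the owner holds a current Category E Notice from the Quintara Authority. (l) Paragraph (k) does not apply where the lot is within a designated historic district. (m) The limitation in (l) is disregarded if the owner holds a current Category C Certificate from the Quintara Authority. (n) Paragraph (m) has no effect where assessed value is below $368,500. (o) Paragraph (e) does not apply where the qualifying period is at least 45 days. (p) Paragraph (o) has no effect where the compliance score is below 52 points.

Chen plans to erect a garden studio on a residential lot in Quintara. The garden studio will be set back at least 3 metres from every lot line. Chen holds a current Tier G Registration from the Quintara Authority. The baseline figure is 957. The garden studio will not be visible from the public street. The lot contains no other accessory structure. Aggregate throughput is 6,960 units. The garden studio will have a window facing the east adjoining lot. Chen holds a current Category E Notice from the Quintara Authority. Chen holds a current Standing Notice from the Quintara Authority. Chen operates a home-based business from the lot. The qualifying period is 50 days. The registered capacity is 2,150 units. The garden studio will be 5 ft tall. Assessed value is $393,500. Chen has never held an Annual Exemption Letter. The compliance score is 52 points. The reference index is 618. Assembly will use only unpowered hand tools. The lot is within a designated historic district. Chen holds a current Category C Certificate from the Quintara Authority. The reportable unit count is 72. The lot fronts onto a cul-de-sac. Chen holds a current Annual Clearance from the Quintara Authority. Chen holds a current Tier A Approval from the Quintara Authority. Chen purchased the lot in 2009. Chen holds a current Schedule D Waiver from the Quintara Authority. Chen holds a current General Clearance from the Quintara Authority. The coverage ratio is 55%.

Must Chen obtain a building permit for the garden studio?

Exception (a) does not apply: the Annual Exemption Letter is not current.
All of (b)'s requirements are met (the structure will not be visible from the street; the registered capacity is 2,150 units, meeting the 1,990 units threshold; the structure's height is 5 ft, less than the 6 ft limit). But applying paragraph (f): (f) operates against (b): a home-based business operates on the lot. Exception (b) does not apply.
Exception (c) does not apply: a window faces an adjoining lot.
Exception (d): the setback is at least 3 m on every side; assembly uses only hand tools; the reference index is 618, under the 660 limit — every condition holds. As to paragraphs (h)–(n): (h) is engaged (a current Schedule D Waiver is held), but is itself disapplied by (i): (i) operates — a current Standing Notice is held. (j) is engaged (the baseline figure is 957, meeting the 954 threshold), but is overridden by (k): (k) is engaged — a current Category E Notice is held. (l) would limit (k) — the lot is in a historic district — but (m) sets (l) aside: (m) is triggered — a current Category C Certificate is held. (n), which would lift (m), is not engaged — assessed value is $393,500, not below $368,500. Exception (d) stands.
Exception (e)'s conditions are all satisfied: a current General Clearance is held; a current Tier G Registration is held; a current Annual Clearance is held. Turning to paragraphs (o)–(p): (o) operates against (e): the qualifying period is 50 days, meeting the 45 days threshold. (p) is not engaged (the compliance score is 52 points, not below 52 points), so (o) stands. So (e) is unavailable.

No — exception (d) applies; Chen does not need a building permit.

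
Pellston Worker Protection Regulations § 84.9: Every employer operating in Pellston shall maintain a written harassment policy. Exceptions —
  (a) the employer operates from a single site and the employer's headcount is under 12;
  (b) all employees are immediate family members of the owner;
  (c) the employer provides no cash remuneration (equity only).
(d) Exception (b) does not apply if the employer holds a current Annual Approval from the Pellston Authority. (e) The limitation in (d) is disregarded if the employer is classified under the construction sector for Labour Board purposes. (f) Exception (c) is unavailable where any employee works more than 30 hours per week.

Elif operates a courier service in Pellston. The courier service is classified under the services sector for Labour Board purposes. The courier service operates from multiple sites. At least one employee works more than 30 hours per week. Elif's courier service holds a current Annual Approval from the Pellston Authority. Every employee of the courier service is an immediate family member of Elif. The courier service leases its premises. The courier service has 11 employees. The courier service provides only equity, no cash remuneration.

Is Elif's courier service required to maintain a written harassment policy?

Exception (a) does not apply: the employer operates from multiple sites.
Exception (b): every employee is an immediate family member — every condition holds. But applying paragraphs (d)–(e): (d) operates against (b): a current Annual Approval is held. (e) is not triggered (the courier service is classified under the services sector), so (d) stands. So (b) is unavailable.
All of (c)'s requirements are met (remuneration is equity-only). Turning to paragraph (f): (f) operates against (c): at least one employee exceeds 30 hours/week. So (c) is unavailable.
No exception applies. The general rule governs.

Yes — Elif's courier service must maintain a written harassment policy.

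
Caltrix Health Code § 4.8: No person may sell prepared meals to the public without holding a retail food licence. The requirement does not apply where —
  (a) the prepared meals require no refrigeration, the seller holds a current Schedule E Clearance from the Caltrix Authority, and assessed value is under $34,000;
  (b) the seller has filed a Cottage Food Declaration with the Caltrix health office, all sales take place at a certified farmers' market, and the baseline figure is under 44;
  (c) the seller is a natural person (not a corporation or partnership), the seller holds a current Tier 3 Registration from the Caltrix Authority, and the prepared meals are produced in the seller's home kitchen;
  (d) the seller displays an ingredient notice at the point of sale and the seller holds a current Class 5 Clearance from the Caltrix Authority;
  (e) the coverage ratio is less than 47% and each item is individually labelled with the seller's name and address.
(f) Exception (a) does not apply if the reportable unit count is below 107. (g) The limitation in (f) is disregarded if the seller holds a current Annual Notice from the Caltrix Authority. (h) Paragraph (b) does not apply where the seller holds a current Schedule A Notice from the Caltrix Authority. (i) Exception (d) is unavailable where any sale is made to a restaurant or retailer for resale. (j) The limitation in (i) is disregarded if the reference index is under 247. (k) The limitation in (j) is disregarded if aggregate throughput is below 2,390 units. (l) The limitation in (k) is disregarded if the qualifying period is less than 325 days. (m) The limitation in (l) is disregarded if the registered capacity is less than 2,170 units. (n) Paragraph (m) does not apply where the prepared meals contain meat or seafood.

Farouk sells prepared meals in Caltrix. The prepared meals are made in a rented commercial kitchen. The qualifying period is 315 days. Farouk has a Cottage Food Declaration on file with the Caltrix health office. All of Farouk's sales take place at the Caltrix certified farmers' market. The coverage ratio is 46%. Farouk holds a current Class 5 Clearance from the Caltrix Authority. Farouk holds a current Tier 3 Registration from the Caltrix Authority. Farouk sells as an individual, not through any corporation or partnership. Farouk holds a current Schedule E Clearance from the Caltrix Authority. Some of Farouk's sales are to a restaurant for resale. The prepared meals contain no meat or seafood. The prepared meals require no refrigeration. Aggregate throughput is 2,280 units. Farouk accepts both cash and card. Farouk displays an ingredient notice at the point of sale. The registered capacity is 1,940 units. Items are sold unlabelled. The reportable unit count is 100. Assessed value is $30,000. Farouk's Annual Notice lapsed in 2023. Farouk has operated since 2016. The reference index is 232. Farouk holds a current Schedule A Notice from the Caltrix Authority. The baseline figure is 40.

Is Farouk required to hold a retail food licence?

Yes — Farouk must hold a retail food licence.

Exception (a): the prepared meals are shelf-stable; a current Schedule E Clearance is held; assessed value is $30,000, under the $34,000 limit — every condition holds. However, paragraphs (f)–(g) must be considered: (f) operates against (a): the reportable unit count is 100, below the 107 limit. (g) does not operate here (no current Annual Notice is held), so (f) stands. Exception (a) does not apply.
Exception (b): a Cottage Food Declaration is on file; all sales are at a certified farmers' market; the baseline figure is 40, under the 44 limit — every condition holds. But applying paragraph (h): (h) is triggered — a current Schedule A Notice is held. Exception (b) does not apply.
Exception (c) requires that the prepared meals are produced in the seller's home kitchen; but the prepared meals are made in a commercial kitchen, not a home kitchen, so (c) is unavailable.
Exception (d) is satisfied on its face — an ingredient notice is displayed; a current Class 5 Clearance is held. But applying paragraphs (i)–(n): (i) is engaged — some sales are to a restaurant for resale. (j) is triggered (the reference index is 232, under the 247 limit), but is set aside by (k): (k) operates against (j): aggregate throughput is 2,280 units, below the 2,390 units limit. (l) would limit (k) — the qualifying period is 315 days, less than the 325 days limit — but (m) sets (l) aside: (m) operates against (l): the registered capacity is 1,940 units, less than the 2,170 units limit. (n), which would lift (m), is not engaged — the prepared meals contain no meat or seafood. So (d) is unavailable.
Exception (e) does not apply: items are sold unlabelled.
Every exception is unavailable, so the rule governs.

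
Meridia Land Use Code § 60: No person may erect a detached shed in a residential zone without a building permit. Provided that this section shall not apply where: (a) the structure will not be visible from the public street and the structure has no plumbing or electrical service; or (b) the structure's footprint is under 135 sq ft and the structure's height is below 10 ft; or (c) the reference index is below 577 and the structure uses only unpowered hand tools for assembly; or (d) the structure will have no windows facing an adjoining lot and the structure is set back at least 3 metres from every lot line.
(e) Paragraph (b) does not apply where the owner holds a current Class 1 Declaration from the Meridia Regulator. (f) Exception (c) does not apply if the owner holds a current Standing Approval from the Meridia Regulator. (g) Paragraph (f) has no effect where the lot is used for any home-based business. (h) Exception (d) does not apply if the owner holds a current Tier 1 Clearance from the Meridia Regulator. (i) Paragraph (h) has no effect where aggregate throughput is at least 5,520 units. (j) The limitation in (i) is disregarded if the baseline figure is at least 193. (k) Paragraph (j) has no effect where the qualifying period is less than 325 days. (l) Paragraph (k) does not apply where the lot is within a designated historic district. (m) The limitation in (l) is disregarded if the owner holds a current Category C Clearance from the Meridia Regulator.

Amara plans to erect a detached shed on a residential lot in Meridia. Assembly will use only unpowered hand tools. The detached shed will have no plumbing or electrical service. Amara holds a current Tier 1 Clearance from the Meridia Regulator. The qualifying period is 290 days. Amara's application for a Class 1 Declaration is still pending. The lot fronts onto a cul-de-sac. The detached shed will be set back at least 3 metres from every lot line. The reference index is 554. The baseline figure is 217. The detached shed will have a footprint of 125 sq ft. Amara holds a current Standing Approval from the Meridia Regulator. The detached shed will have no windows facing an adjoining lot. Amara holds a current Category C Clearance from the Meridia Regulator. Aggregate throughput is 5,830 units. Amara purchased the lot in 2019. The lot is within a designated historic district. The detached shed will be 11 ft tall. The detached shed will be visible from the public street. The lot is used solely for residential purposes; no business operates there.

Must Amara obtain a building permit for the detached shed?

Exception (a) fails — the structure will be visible from the street.
Exception (b) fails — the structure's height is 11 ft, not below 10 ft.
Exception (c): the reference index is 554, below the 577 limit; assembly uses only hand tools — every condition holds. But applying paragraphs (f)–(g): (f) is triggered — a current Standing Approval is held. (g) does not operate here (the lot is solely residential), so (f) stands. So (c) is unavailable.
All of (d)'s requirements are met (no windows face an adjoining lot; the setback is at least 3 m on every side). Considering the limiting provisions: (h) would limit (d) — a current Tier 1 Clearance is held — but (i) sets (h) aside: (i) applies — aggregate throughput is 5,830 units, meeting the 5,520 units threshold. (j) would limit (i) — the baseline figure is 217, meeting the 193 threshold — but (k) sets (j) aside: (k) operates against (j): the qualifying period is 290 days, less than the 325 days limit. (l) would limit (k) — the lot is in a historic district — but (m) sets (l) aside: (m) is triggered — a current Category C Clearance is held. So (d) applies.

No — exception (d) applies; Amara does not need a building permit.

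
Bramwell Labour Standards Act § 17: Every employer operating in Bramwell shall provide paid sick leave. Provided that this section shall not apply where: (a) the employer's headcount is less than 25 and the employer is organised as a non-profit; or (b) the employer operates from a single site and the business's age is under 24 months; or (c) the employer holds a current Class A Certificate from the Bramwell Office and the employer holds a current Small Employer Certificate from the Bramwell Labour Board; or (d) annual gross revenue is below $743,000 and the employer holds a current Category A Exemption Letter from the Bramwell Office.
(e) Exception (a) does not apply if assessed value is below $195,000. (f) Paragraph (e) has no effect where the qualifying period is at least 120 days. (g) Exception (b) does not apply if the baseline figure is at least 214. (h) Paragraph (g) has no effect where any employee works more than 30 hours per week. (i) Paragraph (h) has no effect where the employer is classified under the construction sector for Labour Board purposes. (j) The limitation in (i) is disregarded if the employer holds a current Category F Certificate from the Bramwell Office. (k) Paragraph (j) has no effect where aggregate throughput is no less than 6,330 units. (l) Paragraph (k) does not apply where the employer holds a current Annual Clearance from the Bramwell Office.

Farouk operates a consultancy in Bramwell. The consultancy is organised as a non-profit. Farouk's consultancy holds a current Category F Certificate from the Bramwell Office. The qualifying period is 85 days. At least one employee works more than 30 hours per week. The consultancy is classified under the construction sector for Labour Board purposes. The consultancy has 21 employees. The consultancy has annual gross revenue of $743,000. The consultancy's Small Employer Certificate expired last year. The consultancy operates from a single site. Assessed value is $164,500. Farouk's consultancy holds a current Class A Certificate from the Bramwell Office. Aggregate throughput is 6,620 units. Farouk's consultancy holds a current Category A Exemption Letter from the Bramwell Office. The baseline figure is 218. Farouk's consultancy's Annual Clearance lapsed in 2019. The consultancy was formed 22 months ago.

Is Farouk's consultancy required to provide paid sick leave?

Yes — Farouk's consultancy must provide paid sick leave.

Exception (a) is satisfied on its face — the employer's headcount is 21, less than the 25 limit; the employer is a non-profit. But applying paragraphs (e)–(f): (e) is engaged — assessed value is $164,500, below the $195,000 limit. (f), which would lift (e), does not operate here — the qualifying period is 85 days, short of 120 days. So (a) is unavailable.
Exception (b) is satisfied on its face — the employer operates from a single site; the business's age is 22 months, under the 24 months limit. Turning to paragraphs (g)–(l): (g) operates against (b): the baseline figure is 218, meeting the 214 threshold. (h) operates (at least one employee exceeds 30 hours/week), but is itself disapplied by (i): (i) applies — the consultancy is classified under the construction sector. (j) is engaged (a current Category F Certificate is held), but is set aside by (k): (k) operates against (j): aggregate throughput is 6,620 units, meeting the 6,330 units threshold. (l), which would lift (k), is inapplicable — the Annual Clearance is not current. So (b) is unavailable.
Exception (c) requires that the employer holds a current Small Employer Certificate from the Bramwell Labour Board; but the Small Employer Certificate has expired, so (c) is unavailable.
Exception (d) requires that annual gross revenue is below $743,000; but annual gross revenue is $743,000, not below $743,000, so (d) is unavailable.
None of the exceptions is available; § 17 applies in full.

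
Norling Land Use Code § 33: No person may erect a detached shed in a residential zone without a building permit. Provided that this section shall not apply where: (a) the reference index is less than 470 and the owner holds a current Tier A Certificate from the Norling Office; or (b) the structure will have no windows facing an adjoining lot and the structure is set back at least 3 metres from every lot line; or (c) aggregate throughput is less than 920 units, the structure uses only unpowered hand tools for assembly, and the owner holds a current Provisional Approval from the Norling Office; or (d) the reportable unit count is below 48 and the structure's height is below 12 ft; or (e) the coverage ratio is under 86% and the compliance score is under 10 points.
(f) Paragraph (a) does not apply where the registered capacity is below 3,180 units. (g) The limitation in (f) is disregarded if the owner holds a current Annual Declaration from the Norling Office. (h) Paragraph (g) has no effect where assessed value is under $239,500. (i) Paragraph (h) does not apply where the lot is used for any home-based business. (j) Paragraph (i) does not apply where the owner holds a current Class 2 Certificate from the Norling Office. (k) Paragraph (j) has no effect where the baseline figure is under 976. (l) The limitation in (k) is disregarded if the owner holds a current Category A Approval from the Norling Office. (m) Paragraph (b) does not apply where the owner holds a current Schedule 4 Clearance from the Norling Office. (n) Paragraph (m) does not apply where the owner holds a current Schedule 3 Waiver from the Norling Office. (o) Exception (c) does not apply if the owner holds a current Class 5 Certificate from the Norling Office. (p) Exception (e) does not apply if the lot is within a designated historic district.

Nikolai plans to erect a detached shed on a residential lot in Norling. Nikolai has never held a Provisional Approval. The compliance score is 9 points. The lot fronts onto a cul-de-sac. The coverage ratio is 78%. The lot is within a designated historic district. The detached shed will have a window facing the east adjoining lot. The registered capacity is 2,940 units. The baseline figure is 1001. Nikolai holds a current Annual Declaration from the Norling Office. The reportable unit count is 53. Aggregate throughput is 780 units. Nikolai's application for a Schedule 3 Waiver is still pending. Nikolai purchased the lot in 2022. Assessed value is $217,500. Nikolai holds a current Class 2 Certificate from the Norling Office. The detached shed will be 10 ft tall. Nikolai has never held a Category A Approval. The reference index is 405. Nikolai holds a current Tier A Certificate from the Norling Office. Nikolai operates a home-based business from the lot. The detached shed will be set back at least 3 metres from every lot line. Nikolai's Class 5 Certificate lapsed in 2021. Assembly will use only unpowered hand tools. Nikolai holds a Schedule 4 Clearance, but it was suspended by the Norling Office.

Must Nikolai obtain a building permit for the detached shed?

All of (a)'s requirements are met (the reference index is 405, less than the 470 limit; a current Tier A Certificate is held). But applying paragraphs (f)–(l): (f) operates — the registered capacity is 2,940 units, below the 3,180 units limit. (g) is engaged (a current Annual Declaration is held), but yields to (h): (h) operates against (g): assessed value is $217,500, under the $239,500 limit. (i) operates (a home-based business operates on the lot), but is itself disapplied by (j): (j) operates against (i): a current Class 2 Certificate is held. (k) is not engaged (the baseline figure is 1,001, not under 976), so (j) stands. Exception (a) does not apply.
Exception (b) does not apply: a window faces an adjoining lot.
Exception (c) requires that the owner holds a current Provisional Approval from the Norling Office; but the Provisional Approval is not current, so (c) is unavailable.
Exception (d) does not apply: the reportable unit count is 53, not below 48.
Exception (e) is satisfied on its face — the coverage ratio is 78%, under the 86% limit; the compliance score is 9 points, under the 10 points limit. However, paragraph (p) must be considered: (p) operates against (e): the lot is in a historic district. Exception (e) does not apply.
No exception displaces § 33.

Yes — Nikolai must obtain a building permit.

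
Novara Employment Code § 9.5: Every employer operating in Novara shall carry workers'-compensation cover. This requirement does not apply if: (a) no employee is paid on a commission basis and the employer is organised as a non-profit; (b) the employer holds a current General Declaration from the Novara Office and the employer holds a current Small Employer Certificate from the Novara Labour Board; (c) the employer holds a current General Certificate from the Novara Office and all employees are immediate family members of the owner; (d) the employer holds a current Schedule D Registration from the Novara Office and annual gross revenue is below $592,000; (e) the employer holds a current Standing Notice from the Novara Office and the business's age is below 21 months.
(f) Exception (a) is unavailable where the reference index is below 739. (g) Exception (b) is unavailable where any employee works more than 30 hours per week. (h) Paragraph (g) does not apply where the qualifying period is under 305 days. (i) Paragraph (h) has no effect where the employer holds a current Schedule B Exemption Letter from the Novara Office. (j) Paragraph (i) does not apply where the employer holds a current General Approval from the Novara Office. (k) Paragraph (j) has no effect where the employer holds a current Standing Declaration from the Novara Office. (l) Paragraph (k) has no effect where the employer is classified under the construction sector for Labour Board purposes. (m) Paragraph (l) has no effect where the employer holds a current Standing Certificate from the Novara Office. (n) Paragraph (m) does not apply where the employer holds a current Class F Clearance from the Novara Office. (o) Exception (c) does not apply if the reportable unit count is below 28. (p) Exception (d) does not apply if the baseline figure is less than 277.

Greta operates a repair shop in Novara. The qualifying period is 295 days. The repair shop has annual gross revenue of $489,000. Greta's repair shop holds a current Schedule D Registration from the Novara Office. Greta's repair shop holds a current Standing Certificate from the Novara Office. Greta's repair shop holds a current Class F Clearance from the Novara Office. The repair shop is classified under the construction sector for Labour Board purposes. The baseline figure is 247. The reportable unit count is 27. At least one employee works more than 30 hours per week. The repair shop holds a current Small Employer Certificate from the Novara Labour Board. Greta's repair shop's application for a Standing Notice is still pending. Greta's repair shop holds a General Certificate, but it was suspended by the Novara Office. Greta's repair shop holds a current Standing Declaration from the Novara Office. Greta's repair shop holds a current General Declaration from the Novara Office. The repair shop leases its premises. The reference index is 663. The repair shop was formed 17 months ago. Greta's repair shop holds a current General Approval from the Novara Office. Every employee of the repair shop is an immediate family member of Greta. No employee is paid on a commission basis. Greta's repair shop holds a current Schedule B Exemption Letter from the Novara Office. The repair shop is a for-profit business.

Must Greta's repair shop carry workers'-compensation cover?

Exception (a) requires that the employer is organised as a non-profit; but the employer is for-profit, so (a) is unavailable.
Exception (b)'s conditions are all satisfied: a current General Declaration is held; a current Small Employer Certificate is held. Applying paragraphs (g)–(n): (g) applies (at least one employee exceeds 30 hours/week), but is overridden by (h): (h) operates against (g): the qualifying period is 295 days, under the 305 days limit. (i) is triggered (a current Schedule B Exemption Letter is held), but is set aside by (j): (j) operates against (i): a current General Approval is held. (k) would limit (j) — a current Standing Declaration is held — but (l) sets (k) aside: (l) operates against (k): the repair shop is classified under the construction sector. (m) applies (a current Standing Certificate is held), but is itself disapplied by (n): (n) operates against (m): a current Class F Clearance is held. (b) remains available.
Exception (c) requires that the employer holds a current General Certificate from the Novara Office; but the General Certificate is not current, so (c) is unavailable.
All of (d)'s requirements are met (a current Schedule D Registration is held; annual gross revenue is $489,000, below the $592,000 limit). However, paragraph (p) must be considered: (p) operates — the baseline figure is 247, less than the 277 limit. (d) is therefore removed.
Exception (e) requires that the employer holds a current Standing Notice from the Novara Office; but the Standing Notice is not current, so (e) is unavailable.

No — exception (b) applies; Greta's repair shop is not required to carry workers'-compensation cover.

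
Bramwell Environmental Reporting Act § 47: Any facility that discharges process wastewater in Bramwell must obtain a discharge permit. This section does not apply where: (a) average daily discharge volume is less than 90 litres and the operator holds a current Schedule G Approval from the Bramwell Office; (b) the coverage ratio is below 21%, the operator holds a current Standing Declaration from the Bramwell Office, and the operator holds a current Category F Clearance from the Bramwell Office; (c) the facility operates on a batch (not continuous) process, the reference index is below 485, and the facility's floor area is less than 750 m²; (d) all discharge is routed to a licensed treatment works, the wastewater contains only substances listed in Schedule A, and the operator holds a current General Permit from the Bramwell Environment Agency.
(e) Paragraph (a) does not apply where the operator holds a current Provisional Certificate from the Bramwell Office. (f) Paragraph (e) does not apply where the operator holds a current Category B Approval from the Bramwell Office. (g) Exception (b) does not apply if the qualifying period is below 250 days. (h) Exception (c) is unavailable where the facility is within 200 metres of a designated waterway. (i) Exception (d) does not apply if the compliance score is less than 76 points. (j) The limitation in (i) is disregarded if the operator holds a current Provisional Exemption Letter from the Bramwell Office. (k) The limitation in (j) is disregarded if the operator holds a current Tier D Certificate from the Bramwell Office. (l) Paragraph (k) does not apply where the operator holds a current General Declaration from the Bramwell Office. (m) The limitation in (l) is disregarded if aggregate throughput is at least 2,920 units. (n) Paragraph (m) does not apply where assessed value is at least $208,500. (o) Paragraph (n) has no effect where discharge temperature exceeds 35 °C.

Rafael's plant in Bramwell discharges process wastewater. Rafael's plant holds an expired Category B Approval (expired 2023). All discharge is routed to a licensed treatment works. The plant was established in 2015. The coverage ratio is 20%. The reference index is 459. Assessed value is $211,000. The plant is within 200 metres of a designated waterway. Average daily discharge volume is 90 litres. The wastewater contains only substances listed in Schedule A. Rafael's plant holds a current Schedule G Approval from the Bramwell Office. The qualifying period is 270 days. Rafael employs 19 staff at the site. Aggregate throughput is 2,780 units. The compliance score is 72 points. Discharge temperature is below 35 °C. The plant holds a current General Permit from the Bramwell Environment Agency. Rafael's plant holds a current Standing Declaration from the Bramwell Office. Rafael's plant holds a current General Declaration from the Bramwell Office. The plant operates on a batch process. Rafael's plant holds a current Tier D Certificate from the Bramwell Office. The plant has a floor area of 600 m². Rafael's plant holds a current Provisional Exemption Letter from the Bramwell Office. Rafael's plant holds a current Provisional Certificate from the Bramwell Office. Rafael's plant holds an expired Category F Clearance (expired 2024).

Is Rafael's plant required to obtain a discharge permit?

No — exception (d) applies; Rafael's plant is not required to obtain a discharge permit.

Exception (a) fails — average daily discharge volume is 90 litres, not less than 90 litres.
Exception (b) requires that the operator holds a current Category F Clearance from the Bramwell Office; but there is no Category F Clearance in force, so (b) is unavailable.
Exception (c)'s conditions are all satisfied: the facility operates on a batch process; the reference index is 459, below the 485 limit; the facility's floor area is 600 m², less than the 750 m² limit. But applying paragraph (h): (h) operates — the plant is within 200 m of a designated waterway. So (c) is unavailable.
All of (d)'s requirements are met (discharge is routed to a licensed treatment works; the wastewater is Schedule-A-only; a current General Permit is held). Considering the limiting provisions: (i) operates (the compliance score is 72 points, less than the 76 points limit), but yields to (j): (j) applies — a current Provisional Exemption Letter is held. (k) would limit (j) — a current Tier D Certificate is held — but (l) sets (k) aside: (l) operates — a current General Declaration is held. (m), which would lift (l), is not engaged — aggregate throughput is 2,780 units, short of 2,920 units. (d) remains available.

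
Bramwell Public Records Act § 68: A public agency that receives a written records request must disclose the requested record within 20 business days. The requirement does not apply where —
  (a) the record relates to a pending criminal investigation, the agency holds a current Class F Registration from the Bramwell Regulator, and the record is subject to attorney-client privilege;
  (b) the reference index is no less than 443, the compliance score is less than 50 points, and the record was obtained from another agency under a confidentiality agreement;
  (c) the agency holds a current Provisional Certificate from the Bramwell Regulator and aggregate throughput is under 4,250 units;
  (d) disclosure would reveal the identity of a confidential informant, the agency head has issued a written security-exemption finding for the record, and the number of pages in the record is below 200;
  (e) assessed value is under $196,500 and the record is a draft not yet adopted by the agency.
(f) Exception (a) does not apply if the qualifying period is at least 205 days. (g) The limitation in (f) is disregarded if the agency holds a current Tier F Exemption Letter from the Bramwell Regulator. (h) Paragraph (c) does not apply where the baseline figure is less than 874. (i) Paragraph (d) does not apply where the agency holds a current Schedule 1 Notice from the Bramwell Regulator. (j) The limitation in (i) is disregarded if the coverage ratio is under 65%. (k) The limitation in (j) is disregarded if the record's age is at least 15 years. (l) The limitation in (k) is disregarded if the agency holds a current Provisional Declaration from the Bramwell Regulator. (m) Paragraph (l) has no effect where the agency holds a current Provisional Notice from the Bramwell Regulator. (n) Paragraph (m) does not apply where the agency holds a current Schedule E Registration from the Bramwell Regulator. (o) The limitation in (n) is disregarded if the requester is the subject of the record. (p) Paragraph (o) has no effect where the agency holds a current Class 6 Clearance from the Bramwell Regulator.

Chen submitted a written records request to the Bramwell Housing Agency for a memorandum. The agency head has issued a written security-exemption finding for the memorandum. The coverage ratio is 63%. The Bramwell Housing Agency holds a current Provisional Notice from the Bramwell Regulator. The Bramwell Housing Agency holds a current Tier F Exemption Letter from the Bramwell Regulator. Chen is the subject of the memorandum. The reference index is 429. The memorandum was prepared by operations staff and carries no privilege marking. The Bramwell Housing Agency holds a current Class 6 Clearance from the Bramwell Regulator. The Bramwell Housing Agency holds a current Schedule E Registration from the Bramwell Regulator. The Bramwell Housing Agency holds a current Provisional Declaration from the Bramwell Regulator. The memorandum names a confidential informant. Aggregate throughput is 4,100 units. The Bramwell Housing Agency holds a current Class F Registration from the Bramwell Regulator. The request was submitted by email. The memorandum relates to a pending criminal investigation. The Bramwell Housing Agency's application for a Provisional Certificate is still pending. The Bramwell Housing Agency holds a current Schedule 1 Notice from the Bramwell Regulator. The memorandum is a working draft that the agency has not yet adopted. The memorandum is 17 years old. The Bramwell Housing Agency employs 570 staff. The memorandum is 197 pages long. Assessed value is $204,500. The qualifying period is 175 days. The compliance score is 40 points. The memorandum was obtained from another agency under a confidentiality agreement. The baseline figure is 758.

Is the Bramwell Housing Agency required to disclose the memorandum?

No — exception (d) applies; the Bramwell Housing Agency is not required to disclose the memorandum.

Exception (a) does not apply: the memorandum carries no privilege marking.
Exception (b) requires that the reference index is no less than 443; but the reference index is 429, short of 443, so (b) is unavailable.
Exception (c) does not apply: there is no Provisional Certificate in force.
Exception (d): the memorandum names a confidential informant; a written security-exemption finding has been issued; the number of pages in the record is 197, below the 200 limit — every condition holds. Considering the limiting provisions: (i) would limit (d) — a current Schedule 1 Notice is held — but (j) sets (i) aside: (j) applies — the coverage ratio is 63%, under the 65% limit. (k) would limit (j) — the record's age is 17 years, meeting the 15 years threshold — but (l) sets (k) aside: (l) operates against (k): a current Provisional Declaration is held. (m) applies (a current Provisional Notice is held), but is overridden by (n): (n) applies — a current Schedule E Registration is held. (o) would limit (n) — Chen is the subject of the memorandum — but (p) sets (o) aside: (p) applies — a current Class 6 Clearance is held. So (d) applies.
Exception (e) fails — assessed value is $204,500, not under $196,500.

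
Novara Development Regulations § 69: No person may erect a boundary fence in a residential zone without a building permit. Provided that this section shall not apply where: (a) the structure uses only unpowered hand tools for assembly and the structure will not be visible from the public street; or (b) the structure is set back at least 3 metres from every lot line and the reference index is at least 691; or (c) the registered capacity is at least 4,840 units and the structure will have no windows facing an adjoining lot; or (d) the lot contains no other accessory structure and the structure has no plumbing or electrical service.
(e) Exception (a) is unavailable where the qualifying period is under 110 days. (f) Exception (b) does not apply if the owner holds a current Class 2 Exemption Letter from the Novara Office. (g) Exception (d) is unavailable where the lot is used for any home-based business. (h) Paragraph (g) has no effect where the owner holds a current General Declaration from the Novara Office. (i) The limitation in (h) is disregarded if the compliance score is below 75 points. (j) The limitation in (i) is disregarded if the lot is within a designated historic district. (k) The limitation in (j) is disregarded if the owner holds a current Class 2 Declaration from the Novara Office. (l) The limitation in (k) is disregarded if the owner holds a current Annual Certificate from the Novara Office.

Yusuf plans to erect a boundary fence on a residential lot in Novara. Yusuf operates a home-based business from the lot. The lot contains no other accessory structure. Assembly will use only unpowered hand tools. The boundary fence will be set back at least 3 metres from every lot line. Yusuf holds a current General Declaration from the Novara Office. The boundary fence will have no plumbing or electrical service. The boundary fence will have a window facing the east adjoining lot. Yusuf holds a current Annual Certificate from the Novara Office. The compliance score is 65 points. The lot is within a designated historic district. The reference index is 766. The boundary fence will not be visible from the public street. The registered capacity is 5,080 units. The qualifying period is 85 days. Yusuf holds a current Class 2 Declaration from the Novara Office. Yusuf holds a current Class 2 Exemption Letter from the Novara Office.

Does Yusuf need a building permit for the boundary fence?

No — exception (d) applies; Yusuf does not need a building permit.

Exception (a)'s conditions are all satisfied: assembly uses only hand tools; the structure will not be visible from the street. But applying paragraph (e): (e) operates against (a): the qualifying period is 85 days, under the 110 days limit. So (a) is unavailable.
Exception (b): the setback is at least 3 m on every side; the reference index is 766, meeting the 691 threshold — every condition holds. But applying paragraph (f): (f) operates against (b): a current Class 2 Exemption Letter is held. So (b) is unavailable.
Exception (c) fails — a window faces an adjoining lot.
Exception (d) is satisfied on its face — the lot has no other accessory structure; there is no plumbing or electrical service. As to paragraphs (g)–(l): (g) would limit (d) — a home-based business operates on the lot — but (h) sets (g) aside: (h) operates against (g): a current General Declaration is held. (i) is triggered (the compliance score is 65 points, below the 75 points limit), but is set aside by (j): (j) is engaged — the lot is in a historic district. (k) is engaged (a current Class 2 Declaration is held), but is overridden by (l): (l) operates against (k): a current Annual Certificate is held. (d) remains available.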